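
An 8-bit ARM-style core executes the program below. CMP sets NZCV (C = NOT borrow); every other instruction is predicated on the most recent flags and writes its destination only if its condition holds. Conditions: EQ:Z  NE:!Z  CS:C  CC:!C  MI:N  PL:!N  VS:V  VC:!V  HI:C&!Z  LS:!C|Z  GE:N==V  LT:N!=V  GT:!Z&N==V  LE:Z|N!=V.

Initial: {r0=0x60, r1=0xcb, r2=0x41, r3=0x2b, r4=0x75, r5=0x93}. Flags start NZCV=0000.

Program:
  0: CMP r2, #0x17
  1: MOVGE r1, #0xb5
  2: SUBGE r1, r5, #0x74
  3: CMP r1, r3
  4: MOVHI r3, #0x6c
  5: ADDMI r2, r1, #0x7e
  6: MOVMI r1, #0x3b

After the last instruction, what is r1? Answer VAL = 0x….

VAL = 0x3b

[0] flags=0010 → (cmp)
[1] flags=0010 GE?T → r1=0xb5
[2] flags=0010 GE?T → r1=0x1f
[3] flags=1000 → (cmp)
[4] flags=1000 HI?F → skip
[5] flags=1000 MI?T → r2=0x9d
[6] flags=1000 MI?T → r1=0x3b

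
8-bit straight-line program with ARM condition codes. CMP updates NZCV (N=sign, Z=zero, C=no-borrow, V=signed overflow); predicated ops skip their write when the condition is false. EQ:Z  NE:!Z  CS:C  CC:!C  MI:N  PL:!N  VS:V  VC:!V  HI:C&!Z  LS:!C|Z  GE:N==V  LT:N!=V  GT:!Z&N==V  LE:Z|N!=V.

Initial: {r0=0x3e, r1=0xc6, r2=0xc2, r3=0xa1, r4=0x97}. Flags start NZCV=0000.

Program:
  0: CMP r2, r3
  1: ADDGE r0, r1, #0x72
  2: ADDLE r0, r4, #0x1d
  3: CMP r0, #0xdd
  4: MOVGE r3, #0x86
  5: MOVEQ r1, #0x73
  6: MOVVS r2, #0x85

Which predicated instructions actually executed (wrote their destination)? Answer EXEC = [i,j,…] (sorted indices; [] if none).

0: ✓ CMP  NZCV=0010
1: ✓ ADDGE  r0←0x38
2: · ADDLE
3: ✓ CMP  NZCV=0000
4: ✓ MOVGE  r3←0x86
5: · MOVEQ
6: · MOVVS

EXEC = [1,4]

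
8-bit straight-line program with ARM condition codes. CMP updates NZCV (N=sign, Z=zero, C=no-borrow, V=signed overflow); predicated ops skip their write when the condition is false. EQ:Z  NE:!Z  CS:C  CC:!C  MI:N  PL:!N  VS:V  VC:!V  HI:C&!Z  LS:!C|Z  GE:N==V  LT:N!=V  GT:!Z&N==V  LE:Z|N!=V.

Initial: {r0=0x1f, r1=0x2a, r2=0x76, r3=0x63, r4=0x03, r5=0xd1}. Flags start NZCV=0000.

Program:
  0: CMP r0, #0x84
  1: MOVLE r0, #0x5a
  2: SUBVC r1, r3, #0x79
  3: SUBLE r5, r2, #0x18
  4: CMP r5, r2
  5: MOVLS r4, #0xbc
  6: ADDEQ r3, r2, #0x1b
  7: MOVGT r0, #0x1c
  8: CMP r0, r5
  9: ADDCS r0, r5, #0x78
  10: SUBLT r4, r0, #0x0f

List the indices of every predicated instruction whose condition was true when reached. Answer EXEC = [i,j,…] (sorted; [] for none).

0: ✓ CMP  NZCV=1001
1: · MOVLE
2: · SUBVC
3: · SUBLE
4: ✓ CMP  NZCV=0011
5: · MOVLS
6: · ADDEQ
7: · MOVGT
8: ✓ CMP  NZCV=0000
9: · ADDCS
10: · SUBLT

EXEC = []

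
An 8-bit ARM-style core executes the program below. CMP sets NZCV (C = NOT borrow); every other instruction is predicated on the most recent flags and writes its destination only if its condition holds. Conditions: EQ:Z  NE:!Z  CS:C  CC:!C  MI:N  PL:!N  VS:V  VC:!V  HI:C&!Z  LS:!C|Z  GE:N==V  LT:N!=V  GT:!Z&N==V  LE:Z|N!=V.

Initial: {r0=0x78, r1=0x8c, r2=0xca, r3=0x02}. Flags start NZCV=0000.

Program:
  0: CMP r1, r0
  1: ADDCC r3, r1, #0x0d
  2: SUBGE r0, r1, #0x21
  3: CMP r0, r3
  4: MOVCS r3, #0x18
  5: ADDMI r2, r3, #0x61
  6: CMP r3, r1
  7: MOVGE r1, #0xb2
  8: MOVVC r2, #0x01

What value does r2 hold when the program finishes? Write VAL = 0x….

VAL = 0xca

[0] flags=0011 → (cmp)
[1] flags=0011 CC?F → skip
[2] flags=0011 GE?F → skip
[3] flags=0010 → (cmp)
[4] flags=0010 CS?T → r3=0x18
[5] flags=0010 MI?F → skip
[6] flags=1001 → (cmp)
[7] flags=1001 GE?T → r1=0xb2
[8] flags=1001 VC?F → skip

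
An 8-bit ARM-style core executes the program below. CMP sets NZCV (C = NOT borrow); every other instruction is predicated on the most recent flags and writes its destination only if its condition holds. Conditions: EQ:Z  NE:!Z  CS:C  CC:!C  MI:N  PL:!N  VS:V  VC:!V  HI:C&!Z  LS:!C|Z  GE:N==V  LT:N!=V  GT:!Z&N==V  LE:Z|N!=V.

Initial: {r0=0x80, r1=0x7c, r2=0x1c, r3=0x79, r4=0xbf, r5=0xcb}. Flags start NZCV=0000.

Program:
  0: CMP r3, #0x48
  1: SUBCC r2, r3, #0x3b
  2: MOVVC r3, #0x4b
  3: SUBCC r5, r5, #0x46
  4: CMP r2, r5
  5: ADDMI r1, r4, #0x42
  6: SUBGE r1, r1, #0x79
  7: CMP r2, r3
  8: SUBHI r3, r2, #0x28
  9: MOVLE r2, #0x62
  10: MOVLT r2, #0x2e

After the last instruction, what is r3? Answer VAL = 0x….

VAL = 0x4b

[0] flags=0010 → (cmp)
[1] flags=0010 CC?F → skip
[2] flags=0010 VC?T → r3=0x4b
[3] flags=0010 CC?F → skip
[4] flags=0000 → (cmp)
[5] flags=0000 MI?F → skip
[6] flags=0000 GE?T → r1=0x03
[7] flags=1000 → (cmp)
[8] flags=1000 HI?F → skip
[9] flags=1000 LE?T → r2=0x62
[10] flags=1000 LT?T → r2=0x2e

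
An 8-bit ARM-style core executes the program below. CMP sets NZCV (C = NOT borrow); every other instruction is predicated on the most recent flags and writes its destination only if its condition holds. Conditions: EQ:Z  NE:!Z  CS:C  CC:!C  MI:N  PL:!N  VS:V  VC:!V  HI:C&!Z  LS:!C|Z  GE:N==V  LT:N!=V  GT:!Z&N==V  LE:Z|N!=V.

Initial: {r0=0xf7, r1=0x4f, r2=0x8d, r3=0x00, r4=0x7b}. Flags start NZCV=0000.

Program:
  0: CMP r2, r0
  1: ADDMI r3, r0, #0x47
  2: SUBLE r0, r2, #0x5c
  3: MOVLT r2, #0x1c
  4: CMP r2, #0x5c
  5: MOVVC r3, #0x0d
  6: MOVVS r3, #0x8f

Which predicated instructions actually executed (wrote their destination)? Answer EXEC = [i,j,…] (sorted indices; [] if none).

EXEC = [1,2,3,5]

0: ✓ CMP  NZCV=1000
1: ✓ ADDMI  r3←0x3e
2: ✓ SUBLE  r0←0x31
3: ✓ MOVLT  r2←0x1c
4: ✓ CMP  NZCV=1000
5: ✓ MOVVC  r3←0x0d
6: · MOVVS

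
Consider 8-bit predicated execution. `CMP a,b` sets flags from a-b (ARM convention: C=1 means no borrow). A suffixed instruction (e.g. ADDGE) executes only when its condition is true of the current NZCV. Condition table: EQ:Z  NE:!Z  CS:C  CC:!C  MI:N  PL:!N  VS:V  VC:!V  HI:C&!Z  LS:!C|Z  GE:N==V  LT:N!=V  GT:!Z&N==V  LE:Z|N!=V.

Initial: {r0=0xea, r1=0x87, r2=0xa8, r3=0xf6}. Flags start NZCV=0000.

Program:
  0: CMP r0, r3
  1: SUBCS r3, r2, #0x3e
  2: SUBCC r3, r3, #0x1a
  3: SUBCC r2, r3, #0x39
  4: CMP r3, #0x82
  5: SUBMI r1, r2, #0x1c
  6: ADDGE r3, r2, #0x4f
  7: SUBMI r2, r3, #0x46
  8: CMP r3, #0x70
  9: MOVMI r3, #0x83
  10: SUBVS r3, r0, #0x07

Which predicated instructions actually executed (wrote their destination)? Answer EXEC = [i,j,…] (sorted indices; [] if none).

[0] flags=1000 → (cmp)
[1] flags=1000 CS?F → skip
[2] flags=1000 CC?T → r3=0xdc
[3] flags=1000 CC?T → r2=0xa3
[4] flags=0010 → (cmp)
[5] flags=0010 MI?F → skip
[6] flags=0010 GE?T → r3=0xf2
[7] flags=0010 MI?F → skip
[8] flags=1010 → (cmp)
[9] flags=1010 MI?T → r3=0x83
[10] flags=1010 VS?F → skip

EXEC = [2,3,6,9]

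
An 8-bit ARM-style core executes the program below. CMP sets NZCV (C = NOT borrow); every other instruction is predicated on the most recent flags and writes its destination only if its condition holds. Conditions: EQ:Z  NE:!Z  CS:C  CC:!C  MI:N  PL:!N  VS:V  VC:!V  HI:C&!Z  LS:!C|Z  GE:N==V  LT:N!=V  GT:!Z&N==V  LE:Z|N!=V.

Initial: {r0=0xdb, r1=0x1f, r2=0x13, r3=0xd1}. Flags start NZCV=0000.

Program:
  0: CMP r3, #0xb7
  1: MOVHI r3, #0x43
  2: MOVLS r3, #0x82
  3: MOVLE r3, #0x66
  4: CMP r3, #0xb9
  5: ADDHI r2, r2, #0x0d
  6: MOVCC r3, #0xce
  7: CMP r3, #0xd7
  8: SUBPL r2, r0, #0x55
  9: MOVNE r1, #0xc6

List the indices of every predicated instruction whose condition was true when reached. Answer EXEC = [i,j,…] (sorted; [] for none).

EXEC = [1,6,9]

[0] flags=0010 → (cmp)
[1] flags=0010 HI?T → r3=0x43
[2] flags=0010 LS?F → skip
[3] flags=0010 LE?F → skip
[4] flags=1001 → (cmp)
[5] flags=1001 HI?F → skip
[6] flags=1001 CC?T → r3=0xce
[7] flags=1000 → (cmp)
[8] flags=1000 PL?F → skip
[9] flags=1000 NE?T → r1=0xc6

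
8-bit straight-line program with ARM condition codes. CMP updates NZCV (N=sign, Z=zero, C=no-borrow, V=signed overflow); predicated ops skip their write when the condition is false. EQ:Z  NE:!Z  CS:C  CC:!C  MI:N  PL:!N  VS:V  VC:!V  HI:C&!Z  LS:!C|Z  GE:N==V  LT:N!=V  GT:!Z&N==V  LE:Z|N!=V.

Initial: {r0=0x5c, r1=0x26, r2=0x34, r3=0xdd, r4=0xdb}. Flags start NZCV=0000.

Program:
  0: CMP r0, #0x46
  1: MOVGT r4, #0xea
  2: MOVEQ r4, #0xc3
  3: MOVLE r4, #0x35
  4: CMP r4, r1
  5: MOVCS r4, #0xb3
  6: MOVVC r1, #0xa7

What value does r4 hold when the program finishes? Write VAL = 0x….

[0] flags=0010 → (cmp)
[1] flags=0010 GT?T → r4=0xea
[2] flags=0010 EQ?F → skip
[3] flags=0010 LE?F → skip
[4] flags=1010 → (cmp)
[5] flags=1010 CS?T → r4=0xb3
[6] flags=1010 VC?T → r1=0xa7

VAL = 0xb3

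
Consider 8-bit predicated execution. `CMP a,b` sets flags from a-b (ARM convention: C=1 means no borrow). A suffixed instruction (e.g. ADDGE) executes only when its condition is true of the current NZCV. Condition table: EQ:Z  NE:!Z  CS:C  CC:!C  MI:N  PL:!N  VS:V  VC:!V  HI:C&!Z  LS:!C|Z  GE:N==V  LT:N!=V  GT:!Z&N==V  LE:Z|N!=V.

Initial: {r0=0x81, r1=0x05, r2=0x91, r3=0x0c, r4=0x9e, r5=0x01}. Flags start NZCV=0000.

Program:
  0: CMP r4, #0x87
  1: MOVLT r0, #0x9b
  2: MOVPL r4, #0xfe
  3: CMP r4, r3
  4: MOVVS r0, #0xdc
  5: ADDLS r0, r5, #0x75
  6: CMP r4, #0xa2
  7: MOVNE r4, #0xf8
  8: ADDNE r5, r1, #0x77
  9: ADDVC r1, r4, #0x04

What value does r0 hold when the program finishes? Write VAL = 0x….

0: ✓ CMP  NZCV=0010
1: · MOVLT
2: ✓ MOVPL  r4←0xfe
3: ✓ CMP  NZCV=1010
4: · MOVVS
5: · ADDLS
6: ✓ CMP  NZCV=0010
7: ✓ MOVNE  r4←0xf8
8: ✓ ADDNE  r5←0x7c
9: ✓ ADDVC  r1←0xfc

VAL = 0x81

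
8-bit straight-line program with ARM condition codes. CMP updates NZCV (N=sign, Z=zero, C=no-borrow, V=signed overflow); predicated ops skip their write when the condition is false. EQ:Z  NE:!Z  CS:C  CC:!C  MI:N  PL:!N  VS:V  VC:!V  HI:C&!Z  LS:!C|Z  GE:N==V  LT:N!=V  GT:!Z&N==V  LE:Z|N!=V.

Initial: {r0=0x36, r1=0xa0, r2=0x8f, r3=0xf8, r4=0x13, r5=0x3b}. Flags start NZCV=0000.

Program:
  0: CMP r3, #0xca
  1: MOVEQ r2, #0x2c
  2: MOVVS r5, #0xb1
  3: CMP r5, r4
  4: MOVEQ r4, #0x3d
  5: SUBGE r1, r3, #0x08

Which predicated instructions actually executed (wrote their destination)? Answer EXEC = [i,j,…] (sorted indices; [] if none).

[0] flags=0010 → (cmp)
[1] flags=0010 EQ?F → skip
[2] flags=0010 VS?F → skip
[3] flags=0010 → (cmp)
[4] flags=0010 EQ?F → skip
[5] flags=0010 GE?T → r1=0xf0

EXEC = [5]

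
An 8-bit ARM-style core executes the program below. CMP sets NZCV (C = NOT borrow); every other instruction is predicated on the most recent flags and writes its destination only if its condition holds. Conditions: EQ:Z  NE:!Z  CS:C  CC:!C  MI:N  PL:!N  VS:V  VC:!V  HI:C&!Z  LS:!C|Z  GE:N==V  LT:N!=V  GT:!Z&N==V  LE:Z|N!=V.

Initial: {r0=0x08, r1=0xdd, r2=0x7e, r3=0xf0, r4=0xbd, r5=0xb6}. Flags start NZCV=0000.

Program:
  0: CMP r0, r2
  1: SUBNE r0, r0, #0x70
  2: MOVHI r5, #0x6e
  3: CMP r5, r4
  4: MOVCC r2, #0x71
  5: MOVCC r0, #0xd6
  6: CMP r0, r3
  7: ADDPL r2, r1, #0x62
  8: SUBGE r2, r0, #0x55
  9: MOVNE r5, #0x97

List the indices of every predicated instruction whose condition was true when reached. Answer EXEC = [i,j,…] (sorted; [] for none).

0: ✓ CMP  NZCV=1000
1: ✓ SUBNE  r0←0x98
2: · MOVHI
3: ✓ CMP  NZCV=1000
4: ✓ MOVCC  r2←0x71
5: ✓ MOVCC  r0←0xd6
6: ✓ CMP  NZCV=1000
7: · ADDPL
8: · SUBGE
9: ✓ MOVNE  r5←0x97

EXEC = [1,4,5,9]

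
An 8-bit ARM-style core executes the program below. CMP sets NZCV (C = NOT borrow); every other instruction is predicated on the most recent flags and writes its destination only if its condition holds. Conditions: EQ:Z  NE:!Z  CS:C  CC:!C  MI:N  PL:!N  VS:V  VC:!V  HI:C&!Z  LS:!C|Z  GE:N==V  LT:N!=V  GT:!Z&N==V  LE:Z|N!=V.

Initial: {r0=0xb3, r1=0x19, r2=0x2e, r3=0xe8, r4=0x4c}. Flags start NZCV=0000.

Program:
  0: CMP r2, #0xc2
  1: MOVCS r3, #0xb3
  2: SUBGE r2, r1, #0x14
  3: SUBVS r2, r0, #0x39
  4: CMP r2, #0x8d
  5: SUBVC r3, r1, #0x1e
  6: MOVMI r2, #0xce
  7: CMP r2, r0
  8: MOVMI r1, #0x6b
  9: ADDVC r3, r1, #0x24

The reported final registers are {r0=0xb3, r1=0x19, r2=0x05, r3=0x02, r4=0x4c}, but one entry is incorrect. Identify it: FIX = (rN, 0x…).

0: ✓ CMP  NZCV=0000
1: · MOVCS
2: ✓ SUBGE  r2←0x05
3: · SUBVS
4: ✓ CMP  NZCV=0000
5: ✓ SUBVC  r3←0xfb
6: · MOVMI
7: ✓ CMP  NZCV=0000
8: · MOVMI
9: ✓ ADDVC  r3←0x3d

FIX = (r3, 0x3d)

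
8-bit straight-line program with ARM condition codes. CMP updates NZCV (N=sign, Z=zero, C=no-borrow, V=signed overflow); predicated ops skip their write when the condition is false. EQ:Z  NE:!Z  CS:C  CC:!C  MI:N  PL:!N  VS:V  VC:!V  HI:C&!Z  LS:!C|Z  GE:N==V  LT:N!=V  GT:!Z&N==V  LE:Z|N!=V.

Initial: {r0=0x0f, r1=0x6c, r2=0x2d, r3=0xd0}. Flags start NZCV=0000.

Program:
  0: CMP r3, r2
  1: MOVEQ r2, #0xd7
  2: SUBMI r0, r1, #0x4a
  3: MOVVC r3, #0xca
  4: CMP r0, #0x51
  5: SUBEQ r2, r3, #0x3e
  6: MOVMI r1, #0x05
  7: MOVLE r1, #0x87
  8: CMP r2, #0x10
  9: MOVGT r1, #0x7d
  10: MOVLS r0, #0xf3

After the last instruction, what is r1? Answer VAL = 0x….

VAL = 0x7d

0: ✓ CMP  NZCV=1010
1: · MOVEQ
2: ✓ SUBMI  r0←0x22
3: ✓ MOVVC  r3←0xca
4: ✓ CMP  NZCV=1000
5: · SUBEQ
6: ✓ MOVMI  r1←0x05
7: ✓ MOVLE  r1←0x87
8: ✓ CMP  NZCV=0010
9: ✓ MOVGT  r1←0x7d
10: · MOVLS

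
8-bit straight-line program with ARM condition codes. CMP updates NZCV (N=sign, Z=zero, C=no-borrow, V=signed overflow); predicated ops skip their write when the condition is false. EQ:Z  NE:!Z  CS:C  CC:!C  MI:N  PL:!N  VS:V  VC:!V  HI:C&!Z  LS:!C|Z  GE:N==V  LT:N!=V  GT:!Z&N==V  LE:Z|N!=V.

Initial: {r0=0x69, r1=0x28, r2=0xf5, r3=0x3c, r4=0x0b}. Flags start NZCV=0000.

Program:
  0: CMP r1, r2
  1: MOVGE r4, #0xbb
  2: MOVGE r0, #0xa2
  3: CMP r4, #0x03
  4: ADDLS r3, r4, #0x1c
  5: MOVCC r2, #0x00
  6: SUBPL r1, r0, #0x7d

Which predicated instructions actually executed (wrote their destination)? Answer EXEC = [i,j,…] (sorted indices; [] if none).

0: ✓ CMP  NZCV=0000
1: ✓ MOVGE  r4←0xbb
2: ✓ MOVGE  r0←0xa2
3: ✓ CMP  NZCV=1010
4: · ADDLS
5: · MOVCC
6: · SUBPL

EXEC = [1,2]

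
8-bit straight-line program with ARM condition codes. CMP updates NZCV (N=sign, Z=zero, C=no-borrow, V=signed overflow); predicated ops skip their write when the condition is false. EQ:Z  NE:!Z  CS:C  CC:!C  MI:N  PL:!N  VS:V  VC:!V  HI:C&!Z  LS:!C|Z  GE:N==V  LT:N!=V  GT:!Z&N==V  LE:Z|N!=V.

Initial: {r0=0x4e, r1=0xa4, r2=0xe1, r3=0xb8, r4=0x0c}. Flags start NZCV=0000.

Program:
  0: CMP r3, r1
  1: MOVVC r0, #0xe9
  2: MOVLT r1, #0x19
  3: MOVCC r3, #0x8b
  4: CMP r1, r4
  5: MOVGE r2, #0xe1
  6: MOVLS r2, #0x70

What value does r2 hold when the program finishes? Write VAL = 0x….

[0] flags=0010 → (cmp)
[1] flags=0010 VC?T → r0=0xe9
[2] flags=0010 LT?F → skip
[3] flags=0010 CC?F → skip
[4] flags=1010 → (cmp)
[5] flags=1010 GE?F → skip
[6] flags=1010 LS?F → skip

VAL = 0xe1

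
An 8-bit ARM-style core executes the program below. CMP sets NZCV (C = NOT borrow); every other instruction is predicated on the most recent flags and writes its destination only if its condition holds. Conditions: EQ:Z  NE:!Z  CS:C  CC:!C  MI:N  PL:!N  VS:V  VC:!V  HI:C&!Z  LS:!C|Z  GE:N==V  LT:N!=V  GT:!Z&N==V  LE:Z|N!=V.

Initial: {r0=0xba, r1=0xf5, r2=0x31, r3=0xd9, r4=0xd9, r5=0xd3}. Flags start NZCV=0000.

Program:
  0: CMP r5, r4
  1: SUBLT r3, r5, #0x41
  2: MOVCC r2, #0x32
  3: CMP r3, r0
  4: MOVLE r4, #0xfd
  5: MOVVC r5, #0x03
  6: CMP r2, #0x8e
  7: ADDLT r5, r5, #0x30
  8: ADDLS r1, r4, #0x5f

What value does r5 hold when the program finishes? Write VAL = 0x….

[0] flags=1000 → (cmp)
[1] flags=1000 LT?T → r3=0x92
[2] flags=1000 CC?T → r2=0x32
[3] flags=1000 → (cmp)
[4] flags=1000 LE?T → r4=0xfd
[5] flags=1000 VC?T → r5=0x03
[6] flags=1001 → (cmp)
[7] flags=1001 LT?F → skip
[8] flags=1001 LS?T → r1=0x5c

VAL = 0x03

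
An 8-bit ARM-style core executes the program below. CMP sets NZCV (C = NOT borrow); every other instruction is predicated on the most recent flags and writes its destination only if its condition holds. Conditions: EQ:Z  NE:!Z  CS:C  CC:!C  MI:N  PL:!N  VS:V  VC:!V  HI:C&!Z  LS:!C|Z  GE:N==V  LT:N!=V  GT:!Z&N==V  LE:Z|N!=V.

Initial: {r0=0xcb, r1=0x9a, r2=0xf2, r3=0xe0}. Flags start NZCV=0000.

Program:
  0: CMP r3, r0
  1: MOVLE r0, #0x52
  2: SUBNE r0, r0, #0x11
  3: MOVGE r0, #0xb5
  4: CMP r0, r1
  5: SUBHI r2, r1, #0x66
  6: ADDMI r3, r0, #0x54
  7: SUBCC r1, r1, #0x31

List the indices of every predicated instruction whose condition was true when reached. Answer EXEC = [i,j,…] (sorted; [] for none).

[0] flags=0010 → (cmp)
[1] flags=0010 LE?F → skip
[2] flags=0010 NE?T → r0=0xba
[3] flags=0010 GE?T → r0=0xb5
[4] flags=0010 → (cmp)
[5] flags=0010 HI?T → r2=0x34
[6] flags=0010 MI?F → skip
[7] flags=0010 CC?F → skip

EXEC = [2,3,5]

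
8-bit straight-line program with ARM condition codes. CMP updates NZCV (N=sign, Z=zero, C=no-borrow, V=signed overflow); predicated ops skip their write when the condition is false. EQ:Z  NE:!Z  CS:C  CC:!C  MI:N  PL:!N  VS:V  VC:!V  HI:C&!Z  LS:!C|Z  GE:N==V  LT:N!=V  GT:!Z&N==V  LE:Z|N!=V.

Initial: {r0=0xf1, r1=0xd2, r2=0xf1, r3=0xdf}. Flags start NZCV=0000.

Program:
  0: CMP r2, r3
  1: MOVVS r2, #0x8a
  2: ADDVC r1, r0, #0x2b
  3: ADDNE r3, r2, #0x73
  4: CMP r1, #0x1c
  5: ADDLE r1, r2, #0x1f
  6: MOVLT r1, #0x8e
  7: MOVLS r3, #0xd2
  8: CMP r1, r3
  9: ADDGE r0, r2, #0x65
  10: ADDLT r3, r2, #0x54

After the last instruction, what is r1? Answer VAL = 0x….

[0] flags=0010 → (cmp)
[1] flags=0010 VS?F → skip
[2] flags=0010 VC?T → r1=0x1c
[3] flags=0010 NE?T → r3=0x64
[4] flags=0110 → (cmp)
[5] flags=0110 LE?T → r1=0x10
[6] flags=0110 LT?F → skip
[7] flags=0110 LS?T → r3=0xd2
[8] flags=0000 → (cmp)
[9] flags=0000 GE?T → r0=0x56
[10] flags=0000 LT?F → skip

VAL = 0x10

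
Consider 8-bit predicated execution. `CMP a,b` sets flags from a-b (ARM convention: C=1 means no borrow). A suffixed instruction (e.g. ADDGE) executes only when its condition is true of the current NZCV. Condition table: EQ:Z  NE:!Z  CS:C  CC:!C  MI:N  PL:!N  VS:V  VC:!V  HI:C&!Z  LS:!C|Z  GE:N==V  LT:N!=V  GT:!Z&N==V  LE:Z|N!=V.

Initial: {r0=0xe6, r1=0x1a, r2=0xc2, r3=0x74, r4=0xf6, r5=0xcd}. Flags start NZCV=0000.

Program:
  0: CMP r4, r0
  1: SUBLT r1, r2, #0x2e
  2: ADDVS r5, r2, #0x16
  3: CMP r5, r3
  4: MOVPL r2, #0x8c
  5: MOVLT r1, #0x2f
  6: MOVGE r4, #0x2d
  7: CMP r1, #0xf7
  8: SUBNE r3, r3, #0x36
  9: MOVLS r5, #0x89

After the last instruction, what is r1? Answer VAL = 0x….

0: ✓ CMP  NZCV=0010
1: · SUBLT
2: · ADDVS
3: ✓ CMP  NZCV=0011
4: ✓ MOVPL  r2←0x8c
5: ✓ MOVLT  r1←0x2f
6: · MOVGE
7: ✓ CMP  NZCV=0000
8: ✓ SUBNE  r3←0x3e
9: ✓ MOVLS  r5←0x89

VAL = 0x2f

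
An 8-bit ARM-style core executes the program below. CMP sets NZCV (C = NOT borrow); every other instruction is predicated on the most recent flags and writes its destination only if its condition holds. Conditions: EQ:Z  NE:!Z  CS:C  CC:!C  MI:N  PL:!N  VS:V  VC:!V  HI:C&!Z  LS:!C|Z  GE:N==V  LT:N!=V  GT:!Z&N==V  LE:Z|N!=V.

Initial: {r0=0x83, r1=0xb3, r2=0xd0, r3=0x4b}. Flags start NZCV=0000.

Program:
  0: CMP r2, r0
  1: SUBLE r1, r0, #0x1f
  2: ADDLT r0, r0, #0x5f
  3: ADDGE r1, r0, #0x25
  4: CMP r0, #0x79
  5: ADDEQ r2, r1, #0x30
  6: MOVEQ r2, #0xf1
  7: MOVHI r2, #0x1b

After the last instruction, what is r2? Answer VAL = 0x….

0: ✓ CMP  NZCV=0010
1: · SUBLE
2: · ADDLT
3: ✓ ADDGE  r1←0xa8
4: ✓ CMP  NZCV=0011
5: · ADDEQ
6: · MOVEQ
7: ✓ MOVHI  r2←0x1b

VAL = 0x1b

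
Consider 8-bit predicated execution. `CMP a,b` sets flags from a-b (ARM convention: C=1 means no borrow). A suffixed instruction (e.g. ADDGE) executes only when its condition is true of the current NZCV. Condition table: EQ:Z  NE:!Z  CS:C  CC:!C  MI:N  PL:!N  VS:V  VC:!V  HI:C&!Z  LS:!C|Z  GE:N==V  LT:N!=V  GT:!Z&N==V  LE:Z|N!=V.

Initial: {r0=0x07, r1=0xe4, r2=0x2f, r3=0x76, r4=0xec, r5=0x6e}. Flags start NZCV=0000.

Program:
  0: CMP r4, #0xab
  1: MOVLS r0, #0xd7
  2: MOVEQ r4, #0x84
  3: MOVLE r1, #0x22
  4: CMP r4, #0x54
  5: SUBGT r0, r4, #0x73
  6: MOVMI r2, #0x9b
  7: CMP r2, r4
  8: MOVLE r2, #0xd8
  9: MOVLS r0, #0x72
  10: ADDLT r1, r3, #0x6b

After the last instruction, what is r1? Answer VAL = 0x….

VAL = 0xe1

0: ✓ CMP  NZCV=0010
1: · MOVLS
2: · MOVEQ
3: · MOVLE
4: ✓ CMP  NZCV=1010
5: · SUBGT
6: ✓ MOVMI  r2←0x9b
7: ✓ CMP  NZCV=1000
8: ✓ MOVLE  r2←0xd8
9: ✓ MOVLS  r0←0x72
10: ✓ ADDLT  r1←0xe1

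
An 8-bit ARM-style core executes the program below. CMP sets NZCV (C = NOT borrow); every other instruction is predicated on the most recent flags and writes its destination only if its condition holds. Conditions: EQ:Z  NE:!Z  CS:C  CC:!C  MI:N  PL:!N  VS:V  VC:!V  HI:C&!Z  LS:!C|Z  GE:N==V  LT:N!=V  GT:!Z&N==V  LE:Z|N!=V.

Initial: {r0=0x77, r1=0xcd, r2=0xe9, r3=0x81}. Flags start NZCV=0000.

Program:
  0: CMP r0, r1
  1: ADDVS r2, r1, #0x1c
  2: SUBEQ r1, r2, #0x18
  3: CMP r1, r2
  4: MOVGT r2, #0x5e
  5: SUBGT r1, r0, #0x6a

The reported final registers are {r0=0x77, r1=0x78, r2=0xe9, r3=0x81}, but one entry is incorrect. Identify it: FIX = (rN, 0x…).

FIX = (r1, 0xcd)

[0] flags=1001 → (cmp)
[1] flags=1001 VS?T → r2=0xe9
[2] flags=1001 EQ?F → skip
[3] flags=1000 → (cmp)
[4] flags=1000 GT?F → skip
[5] flags=1000 GT?F → skip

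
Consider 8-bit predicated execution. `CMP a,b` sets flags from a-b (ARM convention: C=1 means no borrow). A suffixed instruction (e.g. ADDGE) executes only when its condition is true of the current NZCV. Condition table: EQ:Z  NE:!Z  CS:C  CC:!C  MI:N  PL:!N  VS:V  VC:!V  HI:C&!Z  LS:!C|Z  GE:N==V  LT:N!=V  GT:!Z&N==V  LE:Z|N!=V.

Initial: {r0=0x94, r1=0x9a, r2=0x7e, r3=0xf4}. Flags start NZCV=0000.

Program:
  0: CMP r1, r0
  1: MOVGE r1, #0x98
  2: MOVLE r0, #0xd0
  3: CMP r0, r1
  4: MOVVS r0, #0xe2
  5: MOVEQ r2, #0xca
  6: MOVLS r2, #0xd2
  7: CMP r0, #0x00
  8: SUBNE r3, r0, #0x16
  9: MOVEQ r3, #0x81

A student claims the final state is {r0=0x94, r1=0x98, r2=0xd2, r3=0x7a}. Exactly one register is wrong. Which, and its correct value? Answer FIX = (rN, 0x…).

FIX = (r3, 0x7e)

[0] flags=0010 → (cmp)
[1] flags=0010 GE?T → r1=0x98
[2] flags=0010 LE?F → skip
[3] flags=1000 → (cmp)
[4] flags=1000 VS?F → skip
[5] flags=1000 EQ?F → skip
[6] flags=1000 LS?T → r2=0xd2
[7] flags=1010 → (cmp)
[8] flags=1010 NE?T → r3=0x7e
[9] flags=1010 EQ?F → skip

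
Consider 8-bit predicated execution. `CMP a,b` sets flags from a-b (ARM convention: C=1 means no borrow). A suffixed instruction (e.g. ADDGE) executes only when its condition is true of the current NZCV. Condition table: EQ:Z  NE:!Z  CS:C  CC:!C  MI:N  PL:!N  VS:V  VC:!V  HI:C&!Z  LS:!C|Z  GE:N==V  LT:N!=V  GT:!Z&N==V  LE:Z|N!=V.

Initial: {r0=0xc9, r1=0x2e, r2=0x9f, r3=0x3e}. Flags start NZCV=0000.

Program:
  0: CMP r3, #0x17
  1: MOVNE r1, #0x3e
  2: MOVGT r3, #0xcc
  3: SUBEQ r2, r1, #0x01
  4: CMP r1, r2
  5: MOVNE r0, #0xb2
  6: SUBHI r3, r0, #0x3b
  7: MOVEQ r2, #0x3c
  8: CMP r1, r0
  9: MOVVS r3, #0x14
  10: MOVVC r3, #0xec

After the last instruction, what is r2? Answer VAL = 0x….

[0] flags=0010 → (cmp)
[1] flags=0010 NE?T → r1=0x3e
[2] flags=0010 GT?T → r3=0xcc
[3] flags=0010 EQ?F → skip
[4] flags=1001 → (cmp)
[5] flags=1001 NE?T → r0=0xb2
[6] flags=1001 HI?F → skip
[7] flags=1001 EQ?F → skip
[8] flags=1001 → (cmp)
[9] flags=1001 VS?T → r3=0x14
[10] flags=1001 VC?F → skip

VAL = 0x9f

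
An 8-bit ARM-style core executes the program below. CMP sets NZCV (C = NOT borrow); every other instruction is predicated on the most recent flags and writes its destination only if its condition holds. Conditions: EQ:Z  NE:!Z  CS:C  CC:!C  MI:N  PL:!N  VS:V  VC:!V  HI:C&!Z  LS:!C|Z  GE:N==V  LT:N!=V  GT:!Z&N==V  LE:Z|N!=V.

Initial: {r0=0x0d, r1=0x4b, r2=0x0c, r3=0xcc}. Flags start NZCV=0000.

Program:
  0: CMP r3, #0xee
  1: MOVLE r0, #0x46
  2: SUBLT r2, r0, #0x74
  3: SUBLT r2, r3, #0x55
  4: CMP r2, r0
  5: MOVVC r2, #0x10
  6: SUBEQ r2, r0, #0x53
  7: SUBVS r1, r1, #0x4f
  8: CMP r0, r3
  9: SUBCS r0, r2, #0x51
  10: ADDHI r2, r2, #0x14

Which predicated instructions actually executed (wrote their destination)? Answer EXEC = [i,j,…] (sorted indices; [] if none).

EXEC = [1,2,3,5]

[0] flags=1000 → (cmp)
[1] flags=1000 LE?T → r0=0x46
[2] flags=1000 LT?T → r2=0xd2
[3] flags=1000 LT?T → r2=0x77
[4] flags=0010 → (cmp)
[5] flags=0010 VC?T → r2=0x10
[6] flags=0010 EQ?F → skip
[7] flags=0010 VS?F → skip
[8] flags=0000 → (cmp)
[9] flags=0000 CS?F → skip
[10] flags=0000 HI?F → skip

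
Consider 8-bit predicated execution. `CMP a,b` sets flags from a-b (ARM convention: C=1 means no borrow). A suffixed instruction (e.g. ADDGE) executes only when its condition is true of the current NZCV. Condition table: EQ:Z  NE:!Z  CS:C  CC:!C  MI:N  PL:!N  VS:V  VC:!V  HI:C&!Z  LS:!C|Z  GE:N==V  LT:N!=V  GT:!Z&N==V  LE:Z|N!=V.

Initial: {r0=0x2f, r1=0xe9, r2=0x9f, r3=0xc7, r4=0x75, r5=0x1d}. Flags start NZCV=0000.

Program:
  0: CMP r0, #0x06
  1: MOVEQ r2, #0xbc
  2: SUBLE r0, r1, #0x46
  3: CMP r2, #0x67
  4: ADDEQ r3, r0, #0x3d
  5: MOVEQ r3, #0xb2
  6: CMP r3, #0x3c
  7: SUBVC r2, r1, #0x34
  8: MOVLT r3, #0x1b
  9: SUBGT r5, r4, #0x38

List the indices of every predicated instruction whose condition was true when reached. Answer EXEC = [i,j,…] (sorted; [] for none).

[0] flags=0010 → (cmp)
[1] flags=0010 EQ?F → skip
[2] flags=0010 LE?F → skip
[3] flags=0011 → (cmp)
[4] flags=0011 EQ?F → skip
[5] flags=0011 EQ?F → skip
[6] flags=1010 → (cmp)
[7] flags=1010 VC?T → r2=0xb5
[8] flags=1010 LT?T → r3=0x1b
[9] flags=1010 GT?F → skip

EXEC = [7,8]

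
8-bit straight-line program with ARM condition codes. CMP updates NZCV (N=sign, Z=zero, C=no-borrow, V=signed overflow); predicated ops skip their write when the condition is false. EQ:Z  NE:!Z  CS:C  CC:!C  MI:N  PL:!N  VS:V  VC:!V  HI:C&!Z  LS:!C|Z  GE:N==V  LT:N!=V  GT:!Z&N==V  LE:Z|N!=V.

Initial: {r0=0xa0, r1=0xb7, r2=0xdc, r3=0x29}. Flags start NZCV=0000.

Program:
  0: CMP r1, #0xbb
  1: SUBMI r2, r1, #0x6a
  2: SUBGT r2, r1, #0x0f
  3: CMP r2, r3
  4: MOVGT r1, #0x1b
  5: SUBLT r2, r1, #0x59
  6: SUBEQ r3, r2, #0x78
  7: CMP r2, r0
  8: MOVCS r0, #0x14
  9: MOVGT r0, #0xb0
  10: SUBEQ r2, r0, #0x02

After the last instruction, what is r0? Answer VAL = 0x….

VAL = 0xb0

0: ✓ CMP  NZCV=1000
1: ✓ SUBMI  r2←0x4d
2: · SUBGT
3: ✓ CMP  NZCV=0010
4: ✓ MOVGT  r1←0x1b
5: · SUBLT
6: · SUBEQ
7: ✓ CMP  NZCV=1001
8: · MOVCS
9: ✓ MOVGT  r0←0xb0
10: · SUBEQ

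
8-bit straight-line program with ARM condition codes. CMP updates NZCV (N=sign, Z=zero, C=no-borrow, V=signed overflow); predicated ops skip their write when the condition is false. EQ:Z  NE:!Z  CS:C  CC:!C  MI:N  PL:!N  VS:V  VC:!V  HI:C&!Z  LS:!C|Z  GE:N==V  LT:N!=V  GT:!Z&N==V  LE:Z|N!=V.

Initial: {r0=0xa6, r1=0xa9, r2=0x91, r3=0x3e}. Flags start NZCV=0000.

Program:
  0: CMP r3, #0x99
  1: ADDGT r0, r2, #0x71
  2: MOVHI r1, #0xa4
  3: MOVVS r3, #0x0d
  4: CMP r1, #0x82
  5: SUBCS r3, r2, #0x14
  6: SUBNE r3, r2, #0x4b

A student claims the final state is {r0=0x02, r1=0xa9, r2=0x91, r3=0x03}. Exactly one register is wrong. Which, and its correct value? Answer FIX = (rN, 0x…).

FIX = (r3, 0x46)

[0] flags=1001 → (cmp)
[1] flags=1001 GT?T → r0=0x02
[2] flags=1001 HI?F → skip
[3] flags=1001 VS?T → r3=0x0d
[4] flags=0010 → (cmp)
[5] flags=0010 CS?T → r3=0x7d
[6] flags=0010 NE?T → r3=0x46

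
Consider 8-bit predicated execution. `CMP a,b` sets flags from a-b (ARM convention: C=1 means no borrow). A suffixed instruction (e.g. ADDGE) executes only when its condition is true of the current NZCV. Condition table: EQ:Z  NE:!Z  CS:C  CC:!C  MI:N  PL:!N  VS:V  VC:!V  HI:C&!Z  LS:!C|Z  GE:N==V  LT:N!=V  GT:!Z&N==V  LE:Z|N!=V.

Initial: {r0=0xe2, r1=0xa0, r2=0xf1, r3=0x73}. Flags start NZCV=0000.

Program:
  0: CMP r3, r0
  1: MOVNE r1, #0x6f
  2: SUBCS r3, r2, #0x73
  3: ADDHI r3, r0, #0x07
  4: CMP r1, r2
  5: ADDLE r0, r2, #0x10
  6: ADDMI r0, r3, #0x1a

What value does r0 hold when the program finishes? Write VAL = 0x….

VAL = 0xe2

0: ✓ CMP  NZCV=1001
1: ✓ MOVNE  r1←0x6f
2: · SUBCS
3: · ADDHI
4: ✓ CMP  NZCV=0000
5: · ADDLE
6: · ADDMI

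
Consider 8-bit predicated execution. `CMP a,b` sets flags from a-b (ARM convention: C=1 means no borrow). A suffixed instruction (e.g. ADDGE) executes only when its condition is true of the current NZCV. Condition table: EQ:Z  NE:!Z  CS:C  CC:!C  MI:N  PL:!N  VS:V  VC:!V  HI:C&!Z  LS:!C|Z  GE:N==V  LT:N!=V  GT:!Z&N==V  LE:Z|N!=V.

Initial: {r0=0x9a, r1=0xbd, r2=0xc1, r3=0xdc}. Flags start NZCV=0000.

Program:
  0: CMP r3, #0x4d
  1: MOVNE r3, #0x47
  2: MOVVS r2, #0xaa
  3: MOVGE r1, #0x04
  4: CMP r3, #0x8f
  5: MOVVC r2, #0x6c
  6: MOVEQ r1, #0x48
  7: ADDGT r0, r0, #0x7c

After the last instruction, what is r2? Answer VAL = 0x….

VAL = 0xc1

0: ✓ CMP  NZCV=1010
1: ✓ MOVNE  r3←0x47
2: · MOVVS
3: · MOVGE
4: ✓ CMP  NZCV=1001
5: · MOVVC
6: · MOVEQ
7: ✓ ADDGT  r0←0x16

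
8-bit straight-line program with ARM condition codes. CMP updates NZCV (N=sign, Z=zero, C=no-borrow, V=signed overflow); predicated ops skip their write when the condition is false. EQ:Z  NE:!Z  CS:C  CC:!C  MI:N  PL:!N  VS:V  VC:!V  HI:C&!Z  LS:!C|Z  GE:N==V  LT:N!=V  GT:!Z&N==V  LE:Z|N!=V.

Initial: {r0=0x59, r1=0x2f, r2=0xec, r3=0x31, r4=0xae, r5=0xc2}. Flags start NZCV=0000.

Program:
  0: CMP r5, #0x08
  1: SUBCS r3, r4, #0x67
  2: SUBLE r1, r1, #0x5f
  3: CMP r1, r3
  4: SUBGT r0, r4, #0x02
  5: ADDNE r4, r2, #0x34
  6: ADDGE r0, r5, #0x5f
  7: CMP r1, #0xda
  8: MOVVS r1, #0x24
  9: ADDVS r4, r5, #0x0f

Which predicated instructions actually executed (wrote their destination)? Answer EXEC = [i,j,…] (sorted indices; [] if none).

0: ✓ CMP  NZCV=1010
1: ✓ SUBCS  r3←0x47
2: ✓ SUBLE  r1←0xd0
3: ✓ CMP  NZCV=1010
4: · SUBGT
5: ✓ ADDNE  r4←0x20
6: · ADDGE
7: ✓ CMP  NZCV=1000
8: · MOVVS
9: · ADDVS

EXEC = [1,2,5]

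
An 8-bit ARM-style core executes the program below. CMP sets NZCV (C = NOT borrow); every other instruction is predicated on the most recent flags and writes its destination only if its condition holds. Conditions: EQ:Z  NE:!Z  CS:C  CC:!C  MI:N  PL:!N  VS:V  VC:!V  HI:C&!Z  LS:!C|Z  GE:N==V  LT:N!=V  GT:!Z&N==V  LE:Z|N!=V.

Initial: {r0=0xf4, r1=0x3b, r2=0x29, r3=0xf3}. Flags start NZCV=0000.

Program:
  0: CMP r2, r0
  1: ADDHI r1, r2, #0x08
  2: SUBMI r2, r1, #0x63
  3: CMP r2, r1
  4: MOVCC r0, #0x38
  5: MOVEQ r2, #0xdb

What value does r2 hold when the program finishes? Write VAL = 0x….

VAL = 0x29

0: ✓ CMP  NZCV=0000
1: · ADDHI
2: · SUBMI
3: ✓ CMP  NZCV=1000
4: ✓ MOVCC  r0←0x38
5: · MOVEQ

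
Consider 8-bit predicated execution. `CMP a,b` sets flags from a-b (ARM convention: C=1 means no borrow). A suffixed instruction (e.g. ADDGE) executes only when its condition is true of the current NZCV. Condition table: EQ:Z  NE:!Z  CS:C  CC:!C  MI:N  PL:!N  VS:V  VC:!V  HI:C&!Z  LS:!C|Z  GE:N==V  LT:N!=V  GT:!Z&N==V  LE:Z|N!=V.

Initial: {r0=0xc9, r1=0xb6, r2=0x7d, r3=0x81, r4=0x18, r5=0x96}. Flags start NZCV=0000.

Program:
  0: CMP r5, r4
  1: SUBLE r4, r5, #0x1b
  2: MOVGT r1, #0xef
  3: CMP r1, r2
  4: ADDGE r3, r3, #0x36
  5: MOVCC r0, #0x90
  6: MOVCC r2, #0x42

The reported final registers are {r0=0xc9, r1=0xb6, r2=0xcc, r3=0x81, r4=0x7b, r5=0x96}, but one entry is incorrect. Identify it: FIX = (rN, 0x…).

0: ✓ CMP  NZCV=0011
1: ✓ SUBLE  r4←0x7b
2: · MOVGT
3: ✓ CMP  NZCV=0011
4: · ADDGE
5: · MOVCC
6: · MOVCC

FIX = (r2, 0x7d)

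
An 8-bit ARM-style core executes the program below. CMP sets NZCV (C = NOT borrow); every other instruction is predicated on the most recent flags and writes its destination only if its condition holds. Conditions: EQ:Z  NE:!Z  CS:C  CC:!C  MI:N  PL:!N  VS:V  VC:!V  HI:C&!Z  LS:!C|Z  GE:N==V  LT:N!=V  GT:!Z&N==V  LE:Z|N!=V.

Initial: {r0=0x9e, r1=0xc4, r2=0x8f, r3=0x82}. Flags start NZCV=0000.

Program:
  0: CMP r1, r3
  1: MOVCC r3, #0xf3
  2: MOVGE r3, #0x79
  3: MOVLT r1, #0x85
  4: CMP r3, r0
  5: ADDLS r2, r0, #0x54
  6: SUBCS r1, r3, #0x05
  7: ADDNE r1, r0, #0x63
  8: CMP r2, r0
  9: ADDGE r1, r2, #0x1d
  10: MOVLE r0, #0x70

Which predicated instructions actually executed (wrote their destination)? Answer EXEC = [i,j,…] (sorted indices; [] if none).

EXEC = [2,5,7,9]

[0] flags=0010 → (cmp)
[1] flags=0010 CC?F → skip
[2] flags=0010 GE?T → r3=0x79
[3] flags=0010 LT?F → skip
[4] flags=1001 → (cmp)
[5] flags=1001 LS?T → r2=0xf2
[6] flags=1001 CS?F → skip
[7] flags=1001 NE?T → r1=0x01
[8] flags=0010 → (cmp)
[9] flags=0010 GE?T → r1=0x0f
[10] flags=0010 LE?F → skip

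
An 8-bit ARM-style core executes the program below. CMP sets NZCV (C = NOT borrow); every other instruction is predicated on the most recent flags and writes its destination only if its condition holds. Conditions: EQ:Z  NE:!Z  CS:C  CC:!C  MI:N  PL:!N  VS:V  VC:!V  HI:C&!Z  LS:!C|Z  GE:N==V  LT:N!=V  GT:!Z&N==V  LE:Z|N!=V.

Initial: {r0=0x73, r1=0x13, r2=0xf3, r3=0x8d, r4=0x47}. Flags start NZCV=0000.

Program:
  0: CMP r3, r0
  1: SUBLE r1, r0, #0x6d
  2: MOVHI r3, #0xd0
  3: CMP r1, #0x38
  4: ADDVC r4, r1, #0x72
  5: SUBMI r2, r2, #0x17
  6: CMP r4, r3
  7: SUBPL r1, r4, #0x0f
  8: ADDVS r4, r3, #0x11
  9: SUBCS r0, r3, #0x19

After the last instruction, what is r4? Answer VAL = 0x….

VAL = 0xe1

[0] flags=0011 → (cmp)
[1] flags=0011 LE?T → r1=0x06
[2] flags=0011 HI?T → r3=0xd0
[3] flags=1000 → (cmp)
[4] flags=1000 VC?T → r4=0x78
[5] flags=1000 MI?T → r2=0xdc
[6] flags=1001 → (cmp)
[7] flags=1001 PL?F → skip
[8] flags=1001 VS?T → r4=0xe1
[9] flags=1001 CS?F → skip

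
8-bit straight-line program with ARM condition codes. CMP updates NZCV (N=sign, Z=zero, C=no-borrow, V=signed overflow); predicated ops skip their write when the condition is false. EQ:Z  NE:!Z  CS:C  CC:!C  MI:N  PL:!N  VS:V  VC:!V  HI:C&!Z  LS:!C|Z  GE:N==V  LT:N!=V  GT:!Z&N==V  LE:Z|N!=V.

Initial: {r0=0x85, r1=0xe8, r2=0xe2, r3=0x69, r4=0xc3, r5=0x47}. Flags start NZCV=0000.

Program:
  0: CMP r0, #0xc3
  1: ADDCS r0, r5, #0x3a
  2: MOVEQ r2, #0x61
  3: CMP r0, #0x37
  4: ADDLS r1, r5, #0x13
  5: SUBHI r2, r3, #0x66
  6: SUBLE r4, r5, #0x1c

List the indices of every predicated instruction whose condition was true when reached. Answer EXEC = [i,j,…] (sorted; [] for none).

EXEC = [5,6]

[0] flags=1000 → (cmp)
[1] flags=1000 CS?F → skip
[2] flags=1000 EQ?F → skip
[3] flags=0011 → (cmp)
[4] flags=0011 LS?F → skip
[5] flags=0011 HI?T → r2=0x03
[6] flags=0011 LE?T → r4=0x2b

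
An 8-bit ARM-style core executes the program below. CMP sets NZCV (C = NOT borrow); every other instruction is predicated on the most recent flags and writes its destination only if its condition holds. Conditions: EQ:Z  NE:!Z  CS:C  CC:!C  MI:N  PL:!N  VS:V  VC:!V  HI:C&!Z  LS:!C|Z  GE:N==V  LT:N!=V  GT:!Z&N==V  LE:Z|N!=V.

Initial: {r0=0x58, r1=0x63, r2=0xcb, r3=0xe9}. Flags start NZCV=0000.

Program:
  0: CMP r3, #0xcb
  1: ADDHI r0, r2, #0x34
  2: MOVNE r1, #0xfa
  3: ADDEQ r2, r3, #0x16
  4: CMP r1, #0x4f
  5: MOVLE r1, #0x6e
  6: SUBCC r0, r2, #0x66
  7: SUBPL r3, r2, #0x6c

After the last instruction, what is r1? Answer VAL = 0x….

[0] flags=0010 → (cmp)
[1] flags=0010 HI?T → r0=0xff
[2] flags=0010 NE?T → r1=0xfa
[3] flags=0010 EQ?F → skip
[4] flags=1010 → (cmp)
[5] flags=1010 LE?T → r1=0x6e
[6] flags=1010 CC?F → skip
[7] flags=1010 PL?F → skip

VAL = 0x6e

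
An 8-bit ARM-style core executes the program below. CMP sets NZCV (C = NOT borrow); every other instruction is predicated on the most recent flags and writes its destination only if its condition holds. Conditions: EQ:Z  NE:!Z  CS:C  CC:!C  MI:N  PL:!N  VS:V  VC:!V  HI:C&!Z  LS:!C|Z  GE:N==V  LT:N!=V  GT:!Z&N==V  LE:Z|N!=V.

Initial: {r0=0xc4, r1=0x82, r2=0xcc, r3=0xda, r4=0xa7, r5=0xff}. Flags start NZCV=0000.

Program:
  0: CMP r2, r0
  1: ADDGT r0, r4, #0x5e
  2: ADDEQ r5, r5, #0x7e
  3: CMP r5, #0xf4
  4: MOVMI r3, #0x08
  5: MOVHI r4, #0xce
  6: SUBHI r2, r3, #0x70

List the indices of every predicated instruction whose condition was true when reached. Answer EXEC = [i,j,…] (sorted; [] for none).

EXEC = [1,5,6]

0: ✓ CMP  NZCV=0010
1: ✓ ADDGT  r0←0x05
2: · ADDEQ
3: ✓ CMP  NZCV=0010
4: · MOVMI
5: ✓ MOVHI  r4←0xce
6: ✓ SUBHI  r2←0x6a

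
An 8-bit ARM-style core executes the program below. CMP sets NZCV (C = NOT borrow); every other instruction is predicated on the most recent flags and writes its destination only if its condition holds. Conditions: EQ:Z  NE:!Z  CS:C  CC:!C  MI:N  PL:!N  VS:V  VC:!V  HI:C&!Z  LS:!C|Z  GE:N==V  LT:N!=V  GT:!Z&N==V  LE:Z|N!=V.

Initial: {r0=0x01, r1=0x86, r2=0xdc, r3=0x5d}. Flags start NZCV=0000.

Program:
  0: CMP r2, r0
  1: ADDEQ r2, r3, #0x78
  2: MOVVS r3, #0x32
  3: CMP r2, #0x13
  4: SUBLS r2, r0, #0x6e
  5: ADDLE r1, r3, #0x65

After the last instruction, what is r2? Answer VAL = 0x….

VAL = 0xdc

[0] flags=1010 → (cmp)
[1] flags=1010 EQ?F → skip
[2] flags=1010 VS?F → skip
[3] flags=1010 → (cmp)
[4] flags=1010 LS?F → skip
[5] flags=1010 LE?T → r1=0xc2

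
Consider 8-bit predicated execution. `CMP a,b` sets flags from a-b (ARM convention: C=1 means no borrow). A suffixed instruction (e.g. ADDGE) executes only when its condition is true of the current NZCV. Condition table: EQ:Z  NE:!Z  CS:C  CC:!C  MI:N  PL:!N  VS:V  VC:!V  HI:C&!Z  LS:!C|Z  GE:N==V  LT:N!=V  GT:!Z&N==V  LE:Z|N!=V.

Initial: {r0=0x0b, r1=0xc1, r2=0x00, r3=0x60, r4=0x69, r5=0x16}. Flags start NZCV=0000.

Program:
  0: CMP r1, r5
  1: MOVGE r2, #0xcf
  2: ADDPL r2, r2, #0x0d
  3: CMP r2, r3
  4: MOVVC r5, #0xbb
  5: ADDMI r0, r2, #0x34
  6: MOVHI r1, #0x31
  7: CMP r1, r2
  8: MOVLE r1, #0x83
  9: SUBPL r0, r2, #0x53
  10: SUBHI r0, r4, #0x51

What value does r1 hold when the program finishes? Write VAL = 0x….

0: ✓ CMP  NZCV=1010
1: · MOVGE
2: · ADDPL
3: ✓ CMP  NZCV=1000
4: ✓ MOVVC  r5←0xbb
5: ✓ ADDMI  r0←0x34
6: · MOVHI
7: ✓ CMP  NZCV=1010
8: ✓ MOVLE  r1←0x83
9: · SUBPL
10: ✓ SUBHI  r0←0x18

VAL = 0x83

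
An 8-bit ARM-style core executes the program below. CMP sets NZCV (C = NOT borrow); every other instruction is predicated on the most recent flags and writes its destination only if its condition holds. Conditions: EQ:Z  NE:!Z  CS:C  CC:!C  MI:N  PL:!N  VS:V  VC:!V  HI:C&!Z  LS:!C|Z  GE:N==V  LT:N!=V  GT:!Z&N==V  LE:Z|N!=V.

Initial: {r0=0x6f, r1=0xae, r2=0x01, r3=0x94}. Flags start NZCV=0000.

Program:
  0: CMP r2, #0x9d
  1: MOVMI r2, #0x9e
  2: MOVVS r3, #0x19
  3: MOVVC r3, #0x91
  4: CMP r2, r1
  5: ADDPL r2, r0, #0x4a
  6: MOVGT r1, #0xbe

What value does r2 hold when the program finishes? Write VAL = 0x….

VAL = 0xb9

[0] flags=0000 → (cmp)
[1] flags=0000 MI?F → skip
[2] flags=0000 VS?F → skip
[3] flags=0000 VC?T → r3=0x91
[4] flags=0000 → (cmp)
[5] flags=0000 PL?T → r2=0xb9
[6] flags=0000 GT?T → r1=0xbe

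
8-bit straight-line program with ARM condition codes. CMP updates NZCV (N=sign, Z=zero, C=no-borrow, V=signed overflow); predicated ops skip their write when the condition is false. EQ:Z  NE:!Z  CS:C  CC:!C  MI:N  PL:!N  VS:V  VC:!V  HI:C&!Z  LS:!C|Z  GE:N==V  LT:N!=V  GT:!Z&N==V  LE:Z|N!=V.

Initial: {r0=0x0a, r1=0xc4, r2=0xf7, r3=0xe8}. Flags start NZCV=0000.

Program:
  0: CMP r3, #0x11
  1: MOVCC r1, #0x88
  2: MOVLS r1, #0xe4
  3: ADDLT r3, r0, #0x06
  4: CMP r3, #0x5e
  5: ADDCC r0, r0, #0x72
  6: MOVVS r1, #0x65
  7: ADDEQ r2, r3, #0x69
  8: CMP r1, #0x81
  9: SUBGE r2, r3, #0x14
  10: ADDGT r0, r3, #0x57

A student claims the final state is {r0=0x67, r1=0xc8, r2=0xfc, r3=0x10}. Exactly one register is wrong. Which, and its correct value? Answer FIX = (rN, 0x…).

FIX = (r1, 0xc4)

[0] flags=1010 → (cmp)
[1] flags=1010 CC?F → skip
[2] flags=1010 LS?F → skip
[3] flags=1010 LT?T → r3=0x10
[4] flags=1000 → (cmp)
[5] flags=1000 CC?T → r0=0x7c
[6] flags=1000 VS?F → skip
[7] flags=1000 EQ?F → skip
[8] flags=0010 → (cmp)
[9] flags=0010 GE?T → r2=0xfc
[10] flags=0010 GT?T → r0=0x67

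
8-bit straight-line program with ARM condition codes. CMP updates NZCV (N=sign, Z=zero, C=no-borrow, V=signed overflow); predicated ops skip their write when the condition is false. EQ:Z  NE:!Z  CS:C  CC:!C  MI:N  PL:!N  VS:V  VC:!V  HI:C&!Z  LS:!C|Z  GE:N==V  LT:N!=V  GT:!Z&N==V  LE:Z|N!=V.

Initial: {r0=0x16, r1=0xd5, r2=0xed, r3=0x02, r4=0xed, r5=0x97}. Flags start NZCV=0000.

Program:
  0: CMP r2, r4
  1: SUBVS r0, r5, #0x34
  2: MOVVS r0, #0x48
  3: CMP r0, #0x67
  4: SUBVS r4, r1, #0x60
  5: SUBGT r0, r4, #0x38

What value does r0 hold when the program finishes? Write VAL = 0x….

VAL = 0x16

[0] flags=0110 → (cmp)
[1] flags=0110 VS?F → skip
[2] flags=0110 VS?F → skip
[3] flags=1000 → (cmp)
[4] flags=1000 VS?F → skip
[5] flags=1000 GT?F → skip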